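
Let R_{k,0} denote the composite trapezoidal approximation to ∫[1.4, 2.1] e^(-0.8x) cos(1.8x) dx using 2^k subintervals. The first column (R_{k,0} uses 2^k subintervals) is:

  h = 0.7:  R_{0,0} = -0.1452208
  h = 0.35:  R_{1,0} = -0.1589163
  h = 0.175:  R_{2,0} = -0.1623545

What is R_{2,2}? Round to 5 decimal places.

Richardson extrapolation on the trapezoidal column (denominator 4−1=3):
R_{1,1} = -0.1589163 + (-0.1589163 − (-0.1452208))/3 = -0.1634815
R_{2,1} = -0.1623545 + (-0.1623545 − (-0.1589163))/3 = -0.1635006
R_{2,2} = -0.1635006 + (-0.1635006 − (-0.1634815))/15 = -0.1635019

-0.16350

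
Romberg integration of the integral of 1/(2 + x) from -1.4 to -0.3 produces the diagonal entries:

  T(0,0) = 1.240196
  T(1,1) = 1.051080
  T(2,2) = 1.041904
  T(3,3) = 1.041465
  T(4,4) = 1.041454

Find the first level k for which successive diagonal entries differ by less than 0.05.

|T(1,1) − T(0,0)| = 0.189116 ≥ 0.05
|T(2,2) − T(1,1)| = 0.009176 < 0.05

k = 2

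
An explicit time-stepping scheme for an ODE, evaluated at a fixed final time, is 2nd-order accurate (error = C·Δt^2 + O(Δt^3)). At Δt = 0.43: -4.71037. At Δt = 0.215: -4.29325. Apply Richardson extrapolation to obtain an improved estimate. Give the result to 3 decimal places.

-4.154

Extrapolated value = (4·A(Δt/2) − A(Δt)) / (4 − 1)
= (4·(-4.29325) − (-4.71037)) / 3
= -12.46263 / 3 = -4.15421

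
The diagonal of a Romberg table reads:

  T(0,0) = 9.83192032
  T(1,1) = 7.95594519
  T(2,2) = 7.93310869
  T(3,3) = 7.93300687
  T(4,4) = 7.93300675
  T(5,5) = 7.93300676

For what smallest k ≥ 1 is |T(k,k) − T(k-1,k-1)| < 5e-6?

|T(1,1) − T(0,0)| = 1.87597513 ≥ 5e-6
|T(2,2) − T(1,1)| = 0.02283650 ≥ 5e-6
|T(3,3) − T(2,2)| = 0.00010182 ≥ 5e-6
|T(4,4) − T(3,3)| = 0.00000012 < 5e-6

k = 4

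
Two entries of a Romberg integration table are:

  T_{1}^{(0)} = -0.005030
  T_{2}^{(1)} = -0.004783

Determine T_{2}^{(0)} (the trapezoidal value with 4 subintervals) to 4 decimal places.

From T_{2}^{(1)} = (4·T_{2}^{(0)} − T_{1}^{(0)})/3, solve for T_{2}^{(0)}:
4·T_{2}^{(0)} = 3·(-0.004783) + (-0.005030) = -0.019379
T_{2}^{(0)} = -0.004845

-0.0048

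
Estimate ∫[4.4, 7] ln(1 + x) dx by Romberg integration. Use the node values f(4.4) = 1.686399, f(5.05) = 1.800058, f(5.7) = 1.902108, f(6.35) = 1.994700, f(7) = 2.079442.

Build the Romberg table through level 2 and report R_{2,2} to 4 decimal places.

4.9290

R_{0,0} (trapezoid, 1 panel, h=2.6000): 4.895593
R_{1,0} (trapezoid, 2 panels, h=1.3000): 4.920537
R_{2,0} (trapezoid, 4 panels, h=0.6500): 4.926861
R_{1,1} = 4.920537 + (4.920537 − 4.895593)/3 = 4.928852
R_{2,1} = 4.926861 + (4.926861 − 4.920537)/3 = 4.928969
R_{2,2} = 4.928969 + (4.928969 − 4.928852)/15 = 4.928977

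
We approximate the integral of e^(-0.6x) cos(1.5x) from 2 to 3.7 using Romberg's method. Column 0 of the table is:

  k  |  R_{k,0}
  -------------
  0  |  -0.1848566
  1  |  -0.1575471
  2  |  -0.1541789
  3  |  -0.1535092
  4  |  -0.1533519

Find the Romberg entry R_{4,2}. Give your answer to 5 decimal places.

Richardson extrapolation on the trapezoidal column (denominator 4−1=3):
R_{3,1} = -0.1535092 + (-0.1535092 − (-0.1541789))/3 = -0.1532860
R_{4,1} = (4·(-0.1533519) − (-0.1535092)) / 3 = -0.1532995
R_{4,2} = (16·(-0.1532995) − (-0.1532860)) / 15 = -0.1533004

-0.15330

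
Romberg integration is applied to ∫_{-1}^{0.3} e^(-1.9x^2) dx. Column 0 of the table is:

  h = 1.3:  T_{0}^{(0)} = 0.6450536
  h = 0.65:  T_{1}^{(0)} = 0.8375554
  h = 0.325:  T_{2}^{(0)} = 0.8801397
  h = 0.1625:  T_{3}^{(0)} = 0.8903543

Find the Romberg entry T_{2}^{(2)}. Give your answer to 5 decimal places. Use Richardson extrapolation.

Richardson extrapolation on the trapezoidal column (denominator 4−1=3):
T_{1}^{(1)} = (4·0.8375554 − 0.6450536) / 3 = 0.9017227
T_{2}^{(1)} = (4·0.8801397 − 0.8375554) / 3 = 0.8943345
T_{2}^{(2)} = (16·0.8943345 − 0.9017227) / 15 = 0.8938420
(Column j=1 coincides with Simpson's rule on the same nodes.)

0.89384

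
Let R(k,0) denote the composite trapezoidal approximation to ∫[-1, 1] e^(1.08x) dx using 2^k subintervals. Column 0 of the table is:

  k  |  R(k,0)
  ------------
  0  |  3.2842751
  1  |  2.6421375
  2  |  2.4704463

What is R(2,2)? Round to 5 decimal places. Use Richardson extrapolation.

Richardson extrapolation on the trapezoidal column (denominator 4−1=3):
R(1,1) = (4·2.6421375 − 3.2842751) / 3 = 2.4280916
R(2,1) = 2.4704463 + (2.4704463 − 2.6421375)/3 = 2.4132159
R(2,2) = (16·2.4132159 − 2.4280916) / 15 = 2.4122242

2.41222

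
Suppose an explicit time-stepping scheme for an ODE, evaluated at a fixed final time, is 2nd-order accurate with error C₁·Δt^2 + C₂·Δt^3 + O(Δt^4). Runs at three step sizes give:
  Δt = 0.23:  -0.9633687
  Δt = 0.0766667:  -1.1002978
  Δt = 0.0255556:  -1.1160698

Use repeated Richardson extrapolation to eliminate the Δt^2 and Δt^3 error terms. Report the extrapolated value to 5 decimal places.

-1.11807

First eliminate the Δt^2 term (factor 3^2 = 9):
  B₁ = (9·(-1.1002978) − (-0.9633687))/8 = -1.1174139
  B₂ = (9·(-1.1160698) − (-1.1002978))/8 = -1.1180413
Then eliminate the Δt^3 term (factor 3^3 = 27):
  (27·(-1.1180413) − (-1.1174139))/26 = -1.1180654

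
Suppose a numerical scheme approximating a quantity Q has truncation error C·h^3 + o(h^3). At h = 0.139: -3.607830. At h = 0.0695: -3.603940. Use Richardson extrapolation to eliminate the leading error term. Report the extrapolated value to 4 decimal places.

-3.6034

Extrapolated value = (8·A(h/2) − A(h)) / (8 − 1)
= (8·(-3.603940) − (-3.607830)) / 7
= -25.223690 / 7 = -3.603384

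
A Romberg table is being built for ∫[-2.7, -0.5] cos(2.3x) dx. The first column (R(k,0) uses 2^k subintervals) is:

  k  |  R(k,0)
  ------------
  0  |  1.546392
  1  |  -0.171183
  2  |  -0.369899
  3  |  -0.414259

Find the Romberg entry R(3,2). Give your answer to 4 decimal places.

-0.4286

R(2,1) = -0.369899 + (-0.369899 − (-0.171183))/3 = -0.436138
R(3,1) = -0.414259 + (-0.414259 − (-0.369899))/3 = -0.429046
R(3,2) = (16·(-0.429046) − (-0.436138)) / 15 = -0.428573
(Column j=1 coincides with Simpson's rule on the same nodes.)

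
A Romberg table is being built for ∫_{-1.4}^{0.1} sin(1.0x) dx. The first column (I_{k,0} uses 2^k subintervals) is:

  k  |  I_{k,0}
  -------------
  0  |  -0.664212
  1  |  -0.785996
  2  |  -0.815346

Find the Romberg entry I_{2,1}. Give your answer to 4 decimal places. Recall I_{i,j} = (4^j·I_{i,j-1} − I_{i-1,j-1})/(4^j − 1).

Richardson extrapolation on the trapezoidal column (denominator 4−1=3):
I_{2,1} = -0.815346 + (-0.815346 − (-0.785996))/3 = -0.825129

-0.8251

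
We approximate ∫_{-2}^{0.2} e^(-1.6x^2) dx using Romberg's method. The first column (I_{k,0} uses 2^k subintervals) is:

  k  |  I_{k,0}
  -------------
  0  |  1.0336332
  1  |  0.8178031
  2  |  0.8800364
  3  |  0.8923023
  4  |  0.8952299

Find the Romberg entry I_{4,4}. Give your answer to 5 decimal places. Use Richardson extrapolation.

0.89620

Richardson extrapolation on the trapezoidal column (denominator 4−1=3):
I_{1,1} = (4·0.8178031 − 1.0336332) / 3 = 0.7458597
I_{2,1} = 0.8800364 + (0.8800364 − 0.8178031)/3 = 0.9007808
I_{3,1} = (4·0.8923023 − 0.8800364) / 3 = 0.8963909
I_{4,1} = 0.8952299 + (0.8952299 − 0.8923023)/3 = 0.8962058
I_{2,2} = 0.9007808 + (0.9007808 − 0.7458597)/15 = 0.9111089
I_{3,2} = (16·0.8963909 − 0.9007808) / 15 = 0.8960982
I_{4,2} = 0.8962058 + (0.8962058 − 0.8963909)/15 = 0.8961935
I_{3,3} = (64·0.8960982 − 0.9111089) / 63 = 0.8958599
I_{4,3} = 0.8961935 + (0.8961935 − 0.8960982)/63 = 0.8961950
I_{4,4} = 0.8961950 + (0.8961950 − 0.8958599)/255 = 0.8961963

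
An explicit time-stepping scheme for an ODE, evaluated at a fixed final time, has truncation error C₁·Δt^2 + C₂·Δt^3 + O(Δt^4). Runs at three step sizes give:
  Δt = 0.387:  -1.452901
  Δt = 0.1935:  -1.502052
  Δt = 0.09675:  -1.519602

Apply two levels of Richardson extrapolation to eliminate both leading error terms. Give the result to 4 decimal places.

First eliminate the Δt^2 term (factor 2^2 = 4):
  B₁ = (4·(-1.502052) − (-1.452901))/3 = -1.518436
  B₂ = (4·(-1.519602) − (-1.502052))/3 = -1.525452
Then eliminate the Δt^3 term (factor 2^3 = 8):
  (8·(-1.525452) − (-1.518436))/7 = -1.526454

-1.5265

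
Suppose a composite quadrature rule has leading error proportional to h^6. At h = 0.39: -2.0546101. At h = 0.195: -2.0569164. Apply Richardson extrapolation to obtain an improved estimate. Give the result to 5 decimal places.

-2.05695

The leading error scales as h^6; refining by a factor of 2 reduces it by 2^6 = 64.
Extrapolated value = (64·A(h/2) − A(h)) / (64 − 1)
= (64·(-2.0569164) − (-2.0546101)) / 63
= -129.5880395 / 63 = -2.0569530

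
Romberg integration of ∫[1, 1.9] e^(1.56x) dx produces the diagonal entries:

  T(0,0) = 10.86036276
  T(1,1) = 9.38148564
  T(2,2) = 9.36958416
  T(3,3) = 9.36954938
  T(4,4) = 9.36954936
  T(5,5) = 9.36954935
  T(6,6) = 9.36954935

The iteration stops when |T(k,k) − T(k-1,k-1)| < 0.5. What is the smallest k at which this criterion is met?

|T(1,1) − T(0,0)| = 1.47887712 ≥ 0.5
|T(2,2) − T(1,1)| = 0.01190148 < 0.5

k = 2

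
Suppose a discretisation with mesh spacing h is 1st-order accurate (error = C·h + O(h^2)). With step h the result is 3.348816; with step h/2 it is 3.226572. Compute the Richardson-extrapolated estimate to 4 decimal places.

3.1043

The leading error scales as h; refining by a factor of 2 reduces it by 2^1 = 2.
Extrapolated value = (2·A(h/2) − A(h)) / (2 − 1)
= (2·3.226572 − 3.348816) / 1
= 3.104328 / 1 = 3.104328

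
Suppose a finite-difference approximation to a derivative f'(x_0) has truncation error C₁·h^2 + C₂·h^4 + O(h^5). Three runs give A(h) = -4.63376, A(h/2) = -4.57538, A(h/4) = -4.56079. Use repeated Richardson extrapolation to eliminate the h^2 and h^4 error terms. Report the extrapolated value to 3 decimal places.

-4.556

First eliminate the h^2 term (factor 2^2 = 4):
  B₁ = (4·(-4.57538) − (-4.63376))/3 = -4.55592
  B₂ = (4·(-4.56079) − (-4.57538))/3 = -4.55593
Then eliminate the h^4 term (factor 2^4 = 16):
  (16·(-4.55593) − (-4.55592))/15 = -4.55593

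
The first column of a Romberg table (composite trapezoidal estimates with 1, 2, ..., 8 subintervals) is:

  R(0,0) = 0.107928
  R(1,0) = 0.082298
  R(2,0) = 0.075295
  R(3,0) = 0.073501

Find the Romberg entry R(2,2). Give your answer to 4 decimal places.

0.0729

Richardson extrapolation on the trapezoidal column (denominator 4−1=3):
R(1,1) = (4·0.082298 − 0.107928) / 3 = 0.073755
R(2,1) = (4·0.075295 − 0.082298) / 3 = 0.072961
R(2,2) = 0.072961 + (0.072961 − 0.073755)/15 = 0.072908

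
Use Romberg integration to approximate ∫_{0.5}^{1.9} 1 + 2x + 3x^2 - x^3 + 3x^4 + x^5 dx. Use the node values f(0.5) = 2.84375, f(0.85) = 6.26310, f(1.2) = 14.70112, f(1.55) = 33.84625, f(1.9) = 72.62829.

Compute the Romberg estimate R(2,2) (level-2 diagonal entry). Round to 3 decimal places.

30.928

R(0,0) (trapezoid, 1 panel, h=1.4000): 52.83043
R(1,0) (trapezoid, 2 panels, h=0.7000): 36.70600
R(2,0) (trapezoid, 4 panels, h=0.3500): 32.39127
R(1,1) = 36.70600 + (36.70600 − 52.83043)/3 = 31.33119
R(2,1) = 32.39127 + (32.39127 − 36.70600)/3 = 30.95303
R(2,2) = 30.95303 + (30.95303 − 31.33119)/15 = 30.92782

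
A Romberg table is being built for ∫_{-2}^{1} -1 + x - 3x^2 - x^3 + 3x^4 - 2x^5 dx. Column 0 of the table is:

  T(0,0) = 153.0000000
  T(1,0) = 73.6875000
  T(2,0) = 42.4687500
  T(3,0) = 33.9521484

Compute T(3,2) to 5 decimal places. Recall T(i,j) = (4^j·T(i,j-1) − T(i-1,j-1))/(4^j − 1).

Richardson extrapolation on the trapezoidal column (denominator 4−1=3):
T(2,1) = 42.4687500 + (42.4687500 − 73.6875000)/3 = 32.0625000
T(3,1) = (4·33.9521484 − 42.4687500) / 3 = 31.1132812
T(3,2) = (16·31.1132812 − 32.0625000) / 15 = 31.0499999

31.05000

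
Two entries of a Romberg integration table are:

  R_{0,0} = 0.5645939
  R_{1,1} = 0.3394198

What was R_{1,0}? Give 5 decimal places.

0.39571

From R_{1,1} = (4·R_{1,0} − R_{0,0})/3, solve for R_{1,0}:
4·R_{1,0} = 3·0.3394198 + 0.5645939 = 1.5828533
R_{1,0} = 0.3957133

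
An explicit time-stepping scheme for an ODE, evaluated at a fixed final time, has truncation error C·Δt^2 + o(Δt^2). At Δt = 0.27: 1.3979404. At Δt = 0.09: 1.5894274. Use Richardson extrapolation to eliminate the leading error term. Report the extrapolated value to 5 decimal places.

Extrapolated value = (9·A(Δt/3) − A(Δt)) / (9 − 1)
= (9·1.5894274 − 1.3979404) / 8
= 12.9069062 / 8 = 1.6133633

1.61336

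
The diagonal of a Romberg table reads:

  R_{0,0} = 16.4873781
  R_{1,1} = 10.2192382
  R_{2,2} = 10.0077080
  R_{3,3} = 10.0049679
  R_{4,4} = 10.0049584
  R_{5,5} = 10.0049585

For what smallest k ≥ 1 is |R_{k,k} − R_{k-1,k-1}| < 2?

|R_{1,1} − R_{0,0}| = 6.2681399 ≥ 2
|R_{2,2} − R_{1,1}| = 0.2115302 < 2

k = 2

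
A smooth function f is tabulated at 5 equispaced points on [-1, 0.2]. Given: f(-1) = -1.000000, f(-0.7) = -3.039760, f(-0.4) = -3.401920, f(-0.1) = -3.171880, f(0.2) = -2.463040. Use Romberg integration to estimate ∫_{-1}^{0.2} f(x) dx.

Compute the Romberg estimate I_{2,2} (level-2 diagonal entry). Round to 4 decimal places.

I_{0,0} (trapezoid, 1 panel, h=1.2000): -2.077824
I_{1,0} (trapezoid, 2 panels, h=0.6000): -3.080064
I_{2,0} (trapezoid, 4 panels, h=0.3000): -3.403524
I_{1,1} = -3.080064 + (-3.080064 − (-2.077824))/3 = -3.414144
I_{2,1} = -3.403524 + (-3.403524 − (-3.080064))/3 = -3.511344
I_{2,2} = -3.511344 + (-3.511344 − (-3.414144))/15 = -3.517824

-3.5178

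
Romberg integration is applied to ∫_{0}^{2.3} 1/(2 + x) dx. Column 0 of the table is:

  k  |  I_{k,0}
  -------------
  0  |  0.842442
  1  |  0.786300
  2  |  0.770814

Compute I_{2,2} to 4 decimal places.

0.7655

Richardson extrapolation on the trapezoidal column (denominator 4−1=3):
I_{1,1} = 0.786300 + (0.786300 − 0.842442)/3 = 0.767586
I_{2,1} = 0.770814 + (0.770814 − 0.786300)/3 = 0.765652
I_{2,2} = 0.765652 + (0.765652 − 0.767586)/15 = 0.765523
(Column j=1 coincides with Simpson's rule on the same nodes.)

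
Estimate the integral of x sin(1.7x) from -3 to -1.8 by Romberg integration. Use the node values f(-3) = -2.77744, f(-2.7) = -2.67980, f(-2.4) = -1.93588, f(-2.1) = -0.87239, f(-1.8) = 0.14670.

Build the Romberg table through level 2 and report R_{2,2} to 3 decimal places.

R_{0,0} (trapezoid, 1 panel, h=1.2000): -1.57844
R_{1,0} (trapezoid, 2 panels, h=0.6000): -1.95075
R_{2,0} (trapezoid, 4 panels, h=0.3000): -2.04103
R_{1,1} = -1.95075 + (-1.95075 − (-1.57844))/3 = -2.07485
R_{2,1} = -2.04103 + (-2.04103 − (-1.95075))/3 = -2.07112
R_{2,2} = -2.07112 + (-2.07112 − (-2.07485))/15 = -2.07087

-2.071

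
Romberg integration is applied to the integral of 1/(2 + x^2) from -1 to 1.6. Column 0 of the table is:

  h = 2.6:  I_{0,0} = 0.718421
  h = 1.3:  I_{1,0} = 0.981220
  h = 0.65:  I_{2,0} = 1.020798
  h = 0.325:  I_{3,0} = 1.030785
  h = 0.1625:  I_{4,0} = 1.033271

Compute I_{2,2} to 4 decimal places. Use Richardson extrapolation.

Richardson extrapolation on the trapezoidal column (denominator 4−1=3):
I_{1,1} = 0.981220 + (0.981220 − 0.718421)/3 = 1.068820
I_{2,1} = (4·1.020798 − 0.981220) / 3 = 1.033991
I_{2,2} = (16·1.033991 − 1.068820) / 15 = 1.031669

1.0317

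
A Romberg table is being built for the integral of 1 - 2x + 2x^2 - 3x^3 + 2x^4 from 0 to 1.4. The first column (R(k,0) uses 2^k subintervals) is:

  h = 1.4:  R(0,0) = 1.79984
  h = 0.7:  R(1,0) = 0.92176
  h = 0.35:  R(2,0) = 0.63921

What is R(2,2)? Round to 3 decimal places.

0.539

R(1,1) = (4·0.92176 − 1.79984) / 3 = 0.62907
R(2,1) = 0.63921 + (0.63921 − 0.92176)/3 = 0.54503
R(2,2) = 0.54503 + (0.54503 − 0.62907)/15 = 0.53943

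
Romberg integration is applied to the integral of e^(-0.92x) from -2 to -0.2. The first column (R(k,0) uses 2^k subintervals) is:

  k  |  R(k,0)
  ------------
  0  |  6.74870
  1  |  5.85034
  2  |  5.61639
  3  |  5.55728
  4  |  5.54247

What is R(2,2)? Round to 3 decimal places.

5.538

Richardson extrapolation on the trapezoidal column (denominator 4−1=3):
R(1,1) = (4·5.85034 − 6.74870) / 3 = 5.55089
R(2,1) = 5.61639 + (5.61639 − 5.85034)/3 = 5.53841
R(2,2) = (16·5.53841 − 5.55089) / 15 = 5.53758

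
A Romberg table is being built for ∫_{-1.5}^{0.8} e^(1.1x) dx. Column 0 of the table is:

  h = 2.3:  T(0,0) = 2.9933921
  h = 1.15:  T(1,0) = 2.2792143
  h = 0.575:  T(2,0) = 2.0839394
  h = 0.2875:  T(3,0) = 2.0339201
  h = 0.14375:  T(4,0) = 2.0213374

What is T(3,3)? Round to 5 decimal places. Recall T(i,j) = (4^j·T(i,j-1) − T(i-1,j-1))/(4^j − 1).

2.01714

Richardson extrapolation on the trapezoidal column (denominator 4−1=3):
T(1,1) = (4·2.2792143 − 2.9933921) / 3 = 2.0411550
T(2,1) = (4·2.0839394 − 2.2792143) / 3 = 2.0188478
T(3,1) = (4·2.0339201 − 2.0839394) / 3 = 2.0172470
T(2,2) = 2.0188478 + (2.0188478 − 2.0411550)/15 = 2.0173607
T(3,2) = 2.0172470 + (2.0172470 − 2.0188478)/15 = 2.0171403
T(3,3) = (64·2.0171403 − 2.0173607) / 63 = 2.0171368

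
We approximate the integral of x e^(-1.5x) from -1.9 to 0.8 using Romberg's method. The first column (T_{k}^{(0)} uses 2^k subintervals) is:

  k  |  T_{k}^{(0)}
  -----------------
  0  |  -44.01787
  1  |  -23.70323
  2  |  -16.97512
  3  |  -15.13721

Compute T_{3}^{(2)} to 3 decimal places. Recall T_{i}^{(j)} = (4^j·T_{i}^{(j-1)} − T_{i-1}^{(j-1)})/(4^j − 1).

Richardson extrapolation on the trapezoidal column (denominator 4−1=3):
T_{2}^{(1)} = -16.97512 + (-16.97512 − (-23.70323))/3 = -14.73242
T_{3}^{(1)} = (4·(-15.13721) − (-16.97512)) / 3 = -14.52457
T_{3}^{(2)} = (16·(-14.52457) − (-14.73242)) / 15 = -14.51071
(Column j=1 coincides with Simpson's rule on the same nodes.)

-14.511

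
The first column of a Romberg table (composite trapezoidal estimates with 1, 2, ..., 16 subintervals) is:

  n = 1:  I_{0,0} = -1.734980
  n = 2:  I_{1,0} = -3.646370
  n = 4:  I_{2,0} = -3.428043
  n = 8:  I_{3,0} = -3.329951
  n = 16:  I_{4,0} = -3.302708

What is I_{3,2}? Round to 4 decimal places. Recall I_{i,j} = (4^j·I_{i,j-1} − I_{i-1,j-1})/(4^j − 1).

I_{2,1} = -3.428043 + (-3.428043 − (-3.646370))/3 = -3.355267
I_{3,1} = (4·(-3.329951) − (-3.428043)) / 3 = -3.297254
I_{3,2} = -3.297254 + (-3.297254 − (-3.355267))/15 = -3.293386

-3.2934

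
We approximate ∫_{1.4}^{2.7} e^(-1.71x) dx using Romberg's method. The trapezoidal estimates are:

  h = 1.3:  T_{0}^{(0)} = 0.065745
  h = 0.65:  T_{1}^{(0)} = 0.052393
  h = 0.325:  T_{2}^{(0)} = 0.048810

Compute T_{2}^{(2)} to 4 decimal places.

0.0476

T_{1}^{(1)} = 0.052393 + (0.052393 − 0.065745)/3 = 0.047942
T_{2}^{(1)} = 0.048810 + (0.048810 − 0.052393)/3 = 0.047616
T_{2}^{(2)} = 0.047616 + (0.047616 − 0.047942)/15 = 0.047594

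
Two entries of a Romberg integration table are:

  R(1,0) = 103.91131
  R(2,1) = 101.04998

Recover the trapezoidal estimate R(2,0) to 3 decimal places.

101.765

From R(2,1) = (4·R(2,0) − R(1,0))/3, solve for R(2,0):
4·R(2,0) = 3·101.04998 + 103.91131 = 407.06125
R(2,0) = 101.76531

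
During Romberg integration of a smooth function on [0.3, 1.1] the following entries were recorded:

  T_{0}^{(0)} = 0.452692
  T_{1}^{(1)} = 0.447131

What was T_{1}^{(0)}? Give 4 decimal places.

0.4485

From T_{1}^{(1)} = (4·T_{1}^{(0)} − T_{0}^{(0)})/3, solve for T_{1}^{(0)}:
4·T_{1}^{(0)} = 3·0.447131 + 0.452692 = 1.794085
T_{1}^{(0)} = 0.448521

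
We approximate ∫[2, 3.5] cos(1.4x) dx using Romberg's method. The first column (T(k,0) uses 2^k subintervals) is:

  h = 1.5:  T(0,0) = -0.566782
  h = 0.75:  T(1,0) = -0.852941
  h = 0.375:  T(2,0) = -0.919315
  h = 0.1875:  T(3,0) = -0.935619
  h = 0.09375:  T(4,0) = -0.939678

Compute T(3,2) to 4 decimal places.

Richardson extrapolation on the trapezoidal column (denominator 4−1=3):
T(2,1) = -0.919315 + (-0.919315 − (-0.852941))/3 = -0.941440
T(3,1) = (4·(-0.935619) − (-0.919315)) / 3 = -0.941054
T(3,2) = (16·(-0.941054) − (-0.941440)) / 15 = -0.941028

-0.9410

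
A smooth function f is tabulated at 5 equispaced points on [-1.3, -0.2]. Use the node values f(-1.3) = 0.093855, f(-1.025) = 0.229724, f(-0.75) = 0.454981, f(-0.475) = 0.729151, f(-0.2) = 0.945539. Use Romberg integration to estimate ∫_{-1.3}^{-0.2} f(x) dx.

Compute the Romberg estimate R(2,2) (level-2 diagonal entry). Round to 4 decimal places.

0.5307

R(0,0) (trapezoid, 1 panel, h=1.1000): 0.571667
R(1,0) (trapezoid, 2 panels, h=0.5500): 0.536073
R(2,0) (trapezoid, 4 panels, h=0.2750): 0.531727
R(1,1) = 0.536073 + (0.536073 − 0.571667)/3 = 0.524208
R(2,1) = 0.531727 + (0.531727 − 0.536073)/3 = 0.530278
R(2,2) = 0.530278 + (0.530278 − 0.524208)/15 = 0.530683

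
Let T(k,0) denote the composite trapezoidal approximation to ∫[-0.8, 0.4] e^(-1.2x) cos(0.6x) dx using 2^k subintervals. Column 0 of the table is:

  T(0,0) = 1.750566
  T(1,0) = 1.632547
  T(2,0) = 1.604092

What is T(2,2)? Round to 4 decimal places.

1.5947

Richardson extrapolation on the trapezoidal column (denominator 4−1=3):
T(1,1) = (4·1.632547 − 1.750566) / 3 = 1.593207
T(2,1) = (4·1.604092 − 1.632547) / 3 = 1.594607
T(2,2) = 1.594607 + (1.594607 − 1.593207)/15 = 1.594700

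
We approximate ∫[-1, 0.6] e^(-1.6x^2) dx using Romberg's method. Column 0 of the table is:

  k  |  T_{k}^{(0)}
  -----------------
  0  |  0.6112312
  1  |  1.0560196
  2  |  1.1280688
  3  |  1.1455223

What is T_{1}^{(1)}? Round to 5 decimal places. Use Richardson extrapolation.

1.20428

Richardson extrapolation on the trapezoidal column (denominator 4−1=3):
T_{1}^{(1)} = 1.0560196 + (1.0560196 − 0.6112312)/3 = 1.2042824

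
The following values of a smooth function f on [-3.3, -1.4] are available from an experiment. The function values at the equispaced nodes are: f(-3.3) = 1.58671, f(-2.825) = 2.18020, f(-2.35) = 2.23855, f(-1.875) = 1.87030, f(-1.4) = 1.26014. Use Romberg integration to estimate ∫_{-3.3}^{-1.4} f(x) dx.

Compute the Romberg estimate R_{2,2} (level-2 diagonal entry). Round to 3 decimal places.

3.724

R_{0,0} (trapezoid, 1 panel, h=1.9000): 2.70451
R_{1,0} (trapezoid, 2 panels, h=0.9500): 3.47888
R_{2,0} (trapezoid, 4 panels, h=0.4750): 3.66343
R_{1,1} = 3.47888 + (3.47888 − 2.70451)/3 = 3.73700
R_{2,1} = 3.66343 + (3.66343 − 3.47888)/3 = 3.72495
R_{2,2} = 3.72495 + (3.72495 − 3.73700)/15 = 3.72415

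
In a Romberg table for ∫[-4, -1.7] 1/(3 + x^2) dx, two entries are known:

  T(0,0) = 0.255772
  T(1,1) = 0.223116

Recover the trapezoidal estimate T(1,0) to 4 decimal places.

0.2313

From T(1,1) = (4·T(1,0) − T(0,0))/3, solve for T(1,0):
4·T(1,0) = 3·0.223116 + 0.255772 = 0.925120
T(1,0) = 0.231280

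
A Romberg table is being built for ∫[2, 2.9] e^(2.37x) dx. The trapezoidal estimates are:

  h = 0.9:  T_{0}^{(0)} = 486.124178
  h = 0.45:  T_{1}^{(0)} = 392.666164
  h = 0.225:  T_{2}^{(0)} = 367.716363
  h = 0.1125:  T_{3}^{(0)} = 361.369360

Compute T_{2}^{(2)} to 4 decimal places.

359.2588

T_{1}^{(1)} = 392.666164 + (392.666164 − 486.124178)/3 = 361.513493
T_{2}^{(1)} = 367.716363 + (367.716363 − 392.666164)/3 = 359.399763
T_{2}^{(2)} = (16·359.399763 − 361.513493) / 15 = 359.258848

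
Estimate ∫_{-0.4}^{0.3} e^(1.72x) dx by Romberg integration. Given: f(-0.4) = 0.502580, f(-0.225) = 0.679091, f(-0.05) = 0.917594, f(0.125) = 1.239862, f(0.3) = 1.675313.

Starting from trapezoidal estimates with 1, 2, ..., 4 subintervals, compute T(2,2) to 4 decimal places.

T(0,0) (trapezoid, 1 panel, h=0.7000): 0.762263
T(1,0) (trapezoid, 2 panels, h=0.3500): 0.702289
T(2,0) (trapezoid, 4 panels, h=0.1750): 0.686961
T(1,1) = 0.702289 + (0.702289 − 0.762263)/3 = 0.682298
T(2,1) = 0.686961 + (0.686961 − 0.702289)/3 = 0.681852
T(2,2) = 0.681852 + (0.681852 − 0.682298)/15 = 0.681822

0.6818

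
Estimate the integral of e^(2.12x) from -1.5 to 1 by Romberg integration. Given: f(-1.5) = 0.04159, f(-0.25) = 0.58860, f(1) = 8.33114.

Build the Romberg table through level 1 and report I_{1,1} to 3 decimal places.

4.470

I_{0,0} (trapezoid, 1 panel, h=2.5000): 10.46591
I_{1,0} (trapezoid, 2 panels, h=1.2500): 5.96871
I_{1,1} = 5.96871 + (5.96871 − 10.46591)/3 = 4.46964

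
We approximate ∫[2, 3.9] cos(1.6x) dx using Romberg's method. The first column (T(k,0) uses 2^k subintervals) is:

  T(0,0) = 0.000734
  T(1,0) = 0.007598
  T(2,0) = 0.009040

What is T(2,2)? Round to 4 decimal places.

0.0095

Richardson extrapolation on the trapezoidal column (denominator 4−1=3):
T(1,1) = (4·0.007598 − 0.000734) / 3 = 0.009886
T(2,1) = (4·0.009040 − 0.007598) / 3 = 0.009521
T(2,2) = 0.009521 + (0.009521 − 0.009886)/15 = 0.009497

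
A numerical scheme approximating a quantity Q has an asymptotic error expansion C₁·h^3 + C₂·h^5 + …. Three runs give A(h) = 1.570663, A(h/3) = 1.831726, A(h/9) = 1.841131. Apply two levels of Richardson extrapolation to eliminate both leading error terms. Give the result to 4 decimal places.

1.8415

First eliminate the h^3 term (factor 3^3 = 27):
  B₁ = (27·1.831726 − 1.570663)/26 = 1.841767
  B₂ = (27·1.841131 − 1.831726)/26 = 1.841493
Then eliminate the h^5 term (factor 3^5 = 243):
  (243·1.841493 − 1.841767)/242 = 1.841492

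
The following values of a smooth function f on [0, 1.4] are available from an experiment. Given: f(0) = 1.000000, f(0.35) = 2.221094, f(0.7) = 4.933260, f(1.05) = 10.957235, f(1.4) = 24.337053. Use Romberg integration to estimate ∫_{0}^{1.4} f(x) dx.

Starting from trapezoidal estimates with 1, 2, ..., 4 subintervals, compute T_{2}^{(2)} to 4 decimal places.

T_{0}^{(0)} (trapezoid, 1 panel, h=1.4000): 17.735937
T_{1}^{(0)} (trapezoid, 2 panels, h=0.7000): 12.321251
T_{2}^{(0)} (trapezoid, 4 panels, h=0.3500): 10.773040
T_{1}^{(1)} = 12.321251 + (12.321251 − 17.735937)/3 = 10.516356
T_{2}^{(1)} = 10.773040 + (10.773040 − 12.321251)/3 = 10.256970
T_{2}^{(2)} = 10.256970 + (10.256970 − 10.516356)/15 = 10.239678

10.2397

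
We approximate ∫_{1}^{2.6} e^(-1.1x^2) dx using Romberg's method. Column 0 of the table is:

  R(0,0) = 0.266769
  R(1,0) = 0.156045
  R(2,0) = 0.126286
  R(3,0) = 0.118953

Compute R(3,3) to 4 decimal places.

0.1165

Richardson extrapolation on the trapezoidal column (denominator 4−1=3):
R(1,1) = 0.156045 + (0.156045 − 0.266769)/3 = 0.119137
R(2,1) = (4·0.126286 − 0.156045) / 3 = 0.116366
R(3,1) = 0.118953 + (0.118953 − 0.126286)/3 = 0.116509
R(2,2) = 0.116366 + (0.116366 − 0.119137)/15 = 0.116181
R(3,2) = 0.116509 + (0.116509 − 0.116366)/15 = 0.116519
R(3,3) = 0.116519 + (0.116519 − 0.116181)/63 = 0.116524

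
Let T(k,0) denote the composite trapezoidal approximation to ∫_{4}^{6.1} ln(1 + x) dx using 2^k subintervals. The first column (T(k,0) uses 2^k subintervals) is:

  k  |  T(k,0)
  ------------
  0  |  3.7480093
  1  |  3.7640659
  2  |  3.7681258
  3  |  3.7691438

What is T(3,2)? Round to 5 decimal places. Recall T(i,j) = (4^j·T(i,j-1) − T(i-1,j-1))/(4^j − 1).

Richardson extrapolation on the trapezoidal column (denominator 4−1=3):
T(2,1) = (4·3.7681258 − 3.7640659) / 3 = 3.7694791
T(3,1) = 3.7691438 + (3.7691438 − 3.7681258)/3 = 3.7694831
T(3,2) = 3.7694831 + (3.7694831 − 3.7694791)/15 = 3.7694834

3.76948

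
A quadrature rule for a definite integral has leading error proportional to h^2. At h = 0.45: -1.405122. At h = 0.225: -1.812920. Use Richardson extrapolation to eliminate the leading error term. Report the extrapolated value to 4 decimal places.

-1.9489

The leading error scales as h^2; refining by a factor of 2 reduces it by 2^2 = 4.
Extrapolated value = (4·A(h/2) − A(h)) / (4 − 1)
= (4·(-1.812920) − (-1.405122)) / 3
= -5.846558 / 3 = -1.948853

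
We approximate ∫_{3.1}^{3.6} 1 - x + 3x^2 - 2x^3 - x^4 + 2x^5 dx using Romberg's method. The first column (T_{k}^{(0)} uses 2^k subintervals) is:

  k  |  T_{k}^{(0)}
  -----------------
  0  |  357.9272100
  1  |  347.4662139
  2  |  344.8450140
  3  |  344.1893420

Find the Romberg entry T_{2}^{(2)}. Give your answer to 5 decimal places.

343.97075

Richardson extrapolation on the trapezoidal column (denominator 4−1=3):
T_{1}^{(1)} = (4·347.4662139 − 357.9272100) / 3 = 343.9792152
T_{2}^{(1)} = 344.8450140 + (344.8450140 − 347.4662139)/3 = 343.9712807
T_{2}^{(2)} = (16·343.9712807 − 343.9792152) / 15 = 343.9707517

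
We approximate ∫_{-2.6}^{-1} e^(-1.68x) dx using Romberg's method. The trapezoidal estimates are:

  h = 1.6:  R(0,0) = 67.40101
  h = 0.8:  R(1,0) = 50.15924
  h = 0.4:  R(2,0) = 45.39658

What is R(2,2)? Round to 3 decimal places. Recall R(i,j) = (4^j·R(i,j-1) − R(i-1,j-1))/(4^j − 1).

R(1,1) = 50.15924 + (50.15924 − 67.40101)/3 = 44.41198
R(2,1) = 45.39658 + (45.39658 − 50.15924)/3 = 43.80903
R(2,2) = 43.80903 + (43.80903 − 44.41198)/15 = 43.76883

43.769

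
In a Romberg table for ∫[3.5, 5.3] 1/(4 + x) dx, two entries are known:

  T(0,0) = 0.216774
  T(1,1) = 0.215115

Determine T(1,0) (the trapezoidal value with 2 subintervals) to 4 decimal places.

From T(1,1) = (4·T(1,0) − T(0,0))/3, solve for T(1,0):
4·T(1,0) = 3·0.215115 + 0.216774 = 0.862119
T(1,0) = 0.215530

0.2155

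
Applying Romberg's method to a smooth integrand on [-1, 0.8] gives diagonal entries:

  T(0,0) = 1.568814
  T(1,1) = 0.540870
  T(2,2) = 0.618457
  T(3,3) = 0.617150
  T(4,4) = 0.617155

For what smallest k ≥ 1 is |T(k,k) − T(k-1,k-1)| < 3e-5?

k = 4

|T(1,1) − T(0,0)| = 1.027944 ≥ 3e-5
|T(2,2) − T(1,1)| = 0.077587 ≥ 3e-5
|T(3,3) − T(2,2)| = 0.001307 ≥ 3e-5
|T(4,4) − T(3,3)| = 0.000005 < 3e-5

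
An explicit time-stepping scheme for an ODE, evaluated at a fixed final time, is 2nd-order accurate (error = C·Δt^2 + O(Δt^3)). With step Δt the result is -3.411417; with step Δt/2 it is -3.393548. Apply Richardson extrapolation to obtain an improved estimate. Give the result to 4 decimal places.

Extrapolated value = (4·A(Δt/2) − A(Δt)) / (4 − 1)
= (4·(-3.393548) − (-3.411417)) / 3
= -10.162775 / 3 = -3.387592

-3.3876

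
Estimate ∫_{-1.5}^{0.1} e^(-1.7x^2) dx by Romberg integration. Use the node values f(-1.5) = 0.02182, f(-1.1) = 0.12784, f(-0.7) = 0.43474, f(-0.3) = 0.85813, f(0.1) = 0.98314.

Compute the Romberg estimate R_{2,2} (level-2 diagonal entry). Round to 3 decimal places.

0.779

R_{0,0} (trapezoid, 1 panel, h=1.6000): 0.80397
R_{1,0} (trapezoid, 2 panels, h=0.8000): 0.74978
R_{2,0} (trapezoid, 4 panels, h=0.4000): 0.76928
R_{1,1} = 0.74978 + (0.74978 − 0.80397)/3 = 0.73172
R_{2,1} = 0.76928 + (0.76928 − 0.74978)/3 = 0.77578
R_{2,2} = 0.77578 + (0.77578 − 0.73172)/15 = 0.77872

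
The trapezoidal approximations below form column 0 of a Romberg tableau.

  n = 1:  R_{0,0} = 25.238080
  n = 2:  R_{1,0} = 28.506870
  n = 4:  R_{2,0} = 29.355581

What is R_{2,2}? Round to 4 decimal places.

R_{1,1} = 28.506870 + (28.506870 − 25.238080)/3 = 29.596467
R_{2,1} = 29.355581 + (29.355581 − 28.506870)/3 = 29.638485
R_{2,2} = 29.638485 + (29.638485 − 29.596467)/15 = 29.641286
(Column j=1 coincides with Simpson's rule on the same nodes.)

29.6413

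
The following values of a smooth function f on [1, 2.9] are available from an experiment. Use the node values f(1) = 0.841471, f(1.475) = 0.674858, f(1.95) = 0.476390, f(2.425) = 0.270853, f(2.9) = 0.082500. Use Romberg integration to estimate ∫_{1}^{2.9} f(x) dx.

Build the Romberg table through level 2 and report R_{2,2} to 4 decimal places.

R_{0,0} (trapezoid, 1 panel, h=1.9000): 0.877772
R_{1,0} (trapezoid, 2 panels, h=0.9500): 0.891457
R_{2,0} (trapezoid, 4 panels, h=0.4750): 0.894941
R_{1,1} = 0.891457 + (0.891457 − 0.877772)/3 = 0.896019
R_{2,1} = 0.894941 + (0.894941 − 0.891457)/3 = 0.896102
R_{2,2} = 0.896102 + (0.896102 − 0.896019)/15 = 0.896108

0.8961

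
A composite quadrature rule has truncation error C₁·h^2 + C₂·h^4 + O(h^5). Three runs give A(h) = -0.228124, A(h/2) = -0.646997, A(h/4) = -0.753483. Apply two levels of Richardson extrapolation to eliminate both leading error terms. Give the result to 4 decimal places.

First eliminate the h^2 term (factor 2^2 = 4):
  B₁ = (4·(-0.646997) − (-0.228124))/3 = -0.786621
  B₂ = (4·(-0.753483) − (-0.646997))/3 = -0.788978
Then eliminate the h^4 term (factor 2^4 = 16):
  (16·(-0.788978) − (-0.786621))/15 = -0.789135

-0.7891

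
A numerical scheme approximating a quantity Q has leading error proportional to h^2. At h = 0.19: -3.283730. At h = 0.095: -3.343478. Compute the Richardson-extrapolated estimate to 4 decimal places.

-3.3634

Extrapolated value = (4·A(h/2) − A(h)) / (4 − 1)
= (4·(-3.343478) − (-3.283730)) / 3
= -10.090182 / 3 = -3.363394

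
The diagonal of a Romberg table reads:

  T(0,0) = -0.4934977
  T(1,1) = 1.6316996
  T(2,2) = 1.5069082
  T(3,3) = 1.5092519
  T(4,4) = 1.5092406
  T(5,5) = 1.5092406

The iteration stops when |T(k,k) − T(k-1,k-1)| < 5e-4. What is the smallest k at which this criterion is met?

k = 4

|T(1,1) − T(0,0)| = 2.1251973 ≥ 5e-4
|T(2,2) − T(1,1)| = 0.1247914 ≥ 5e-4
|T(3,3) − T(2,2)| = 0.0023437 ≥ 5e-4
|T(4,4) − T(3,3)| = 0.0000113 < 5e-4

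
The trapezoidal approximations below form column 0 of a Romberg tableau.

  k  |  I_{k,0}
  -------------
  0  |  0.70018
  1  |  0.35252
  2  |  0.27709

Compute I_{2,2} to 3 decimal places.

Richardson extrapolation on the trapezoidal column (denominator 4−1=3):
I_{1,1} = 0.35252 + (0.35252 − 0.70018)/3 = 0.23663
I_{2,1} = (4·0.27709 − 0.35252) / 3 = 0.25195
I_{2,2} = 0.25195 + (0.25195 − 0.23663)/15 = 0.25297

0.253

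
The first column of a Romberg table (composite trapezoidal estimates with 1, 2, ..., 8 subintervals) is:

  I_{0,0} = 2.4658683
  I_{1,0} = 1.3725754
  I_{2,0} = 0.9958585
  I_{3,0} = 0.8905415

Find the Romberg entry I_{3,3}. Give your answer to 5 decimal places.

0.85434

Richardson extrapolation on the trapezoidal column (denominator 4−1=3):
I_{1,1} = 1.3725754 + (1.3725754 − 2.4658683)/3 = 1.0081444
I_{2,1} = 0.9958585 + (0.9958585 − 1.3725754)/3 = 0.8702862
I_{3,1} = 0.8905415 + (0.8905415 − 0.9958585)/3 = 0.8554358
I_{2,2} = 0.8702862 + (0.8702862 − 1.0081444)/15 = 0.8610957
I_{3,2} = (16·0.8554358 − 0.8702862) / 15 = 0.8544458
I_{3,3} = 0.8544458 + (0.8544458 − 0.8610957)/63 = 0.8543402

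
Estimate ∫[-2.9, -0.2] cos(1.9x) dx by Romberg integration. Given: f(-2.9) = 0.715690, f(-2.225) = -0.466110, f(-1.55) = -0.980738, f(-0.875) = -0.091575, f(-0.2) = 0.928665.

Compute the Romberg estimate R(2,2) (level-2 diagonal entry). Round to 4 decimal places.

-0.5431

R(0,0) (trapezoid, 1 panel, h=2.7000): 2.219879
R(1,0) (trapezoid, 2 panels, h=1.3500): -0.214057
R(2,0) (trapezoid, 4 panels, h=0.6750): -0.483466
R(1,1) = -0.214057 + (-0.214057 − 2.219879)/3 = -1.025369
R(2,1) = -0.483466 + (-0.483466 − (-0.214057))/3 = -0.573269
R(2,2) = -0.573269 + (-0.573269 − (-1.025369))/15 = -0.543129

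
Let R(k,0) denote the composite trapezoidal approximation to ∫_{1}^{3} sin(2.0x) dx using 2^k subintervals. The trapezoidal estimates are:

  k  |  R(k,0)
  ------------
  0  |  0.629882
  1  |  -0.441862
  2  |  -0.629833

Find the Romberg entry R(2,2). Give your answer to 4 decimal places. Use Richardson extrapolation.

Richardson extrapolation on the trapezoidal column (denominator 4−1=3):
R(1,1) = -0.441862 + (-0.441862 − 0.629882)/3 = -0.799110
R(2,1) = -0.629833 + (-0.629833 − (-0.441862))/3 = -0.692490
R(2,2) = -0.692490 + (-0.692490 − (-0.799110))/15 = -0.685382

-0.6854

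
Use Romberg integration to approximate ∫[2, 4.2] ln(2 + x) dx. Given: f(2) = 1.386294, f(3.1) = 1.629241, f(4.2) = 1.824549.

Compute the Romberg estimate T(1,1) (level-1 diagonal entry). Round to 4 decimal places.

3.5669

T(0,0) (trapezoid, 1 panel, h=2.2000): 3.531927
T(1,0) (trapezoid, 2 panels, h=1.1000): 3.558129
T(1,1) = 3.558129 + (3.558129 − 3.531927)/3 = 3.566863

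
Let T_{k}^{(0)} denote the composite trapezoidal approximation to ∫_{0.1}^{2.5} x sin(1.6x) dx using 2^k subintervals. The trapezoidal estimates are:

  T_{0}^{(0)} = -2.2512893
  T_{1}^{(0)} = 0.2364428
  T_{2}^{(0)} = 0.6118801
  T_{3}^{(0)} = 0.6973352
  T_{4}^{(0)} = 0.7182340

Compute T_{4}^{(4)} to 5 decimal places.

0.72516

Richardson extrapolation on the trapezoidal column (denominator 4−1=3):
T_{1}^{(1)} = 0.2364428 + (0.2364428 − (-2.2512893))/3 = 1.0656868
T_{2}^{(1)} = 0.6118801 + (0.6118801 − 0.2364428)/3 = 0.7370259
T_{3}^{(1)} = (4·0.6973352 − 0.6118801) / 3 = 0.7258202
T_{4}^{(1)} = (4·0.7182340 − 0.6973352) / 3 = 0.7252003
T_{2}^{(2)} = (16·0.7370259 − 1.0656868) / 15 = 0.7151152
T_{3}^{(2)} = 0.7258202 + (0.7258202 − 0.7370259)/15 = 0.7250732
T_{4}^{(2)} = (16·0.7252003 − 0.7258202) / 15 = 0.7251590
T_{3}^{(3)} = 0.7250732 + (0.7250732 − 0.7151152)/63 = 0.7252313
T_{4}^{(3)} = 0.7251590 + (0.7251590 − 0.7250732)/63 = 0.7251604
T_{4}^{(4)} = (256·0.7251604 − 0.7252313) / 255 = 0.7251601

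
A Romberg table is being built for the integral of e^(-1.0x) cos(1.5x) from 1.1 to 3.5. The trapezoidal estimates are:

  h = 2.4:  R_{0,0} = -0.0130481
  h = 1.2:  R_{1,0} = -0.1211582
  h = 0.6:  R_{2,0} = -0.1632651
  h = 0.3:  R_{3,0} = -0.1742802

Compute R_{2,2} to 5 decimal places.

-0.17864

R_{1,1} = -0.1211582 + (-0.1211582 − (-0.0130481))/3 = -0.1571949
R_{2,1} = (4·(-0.1632651) − (-0.1211582)) / 3 = -0.1773007
R_{2,2} = (16·(-0.1773007) − (-0.1571949)) / 15 = -0.1786411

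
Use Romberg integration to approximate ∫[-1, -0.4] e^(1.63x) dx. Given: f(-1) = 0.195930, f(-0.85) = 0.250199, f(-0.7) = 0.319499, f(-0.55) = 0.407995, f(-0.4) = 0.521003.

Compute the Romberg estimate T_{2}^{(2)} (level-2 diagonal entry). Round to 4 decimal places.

T_{0}^{(0)} (trapezoid, 1 panel, h=0.6000): 0.215080
T_{1}^{(0)} (trapezoid, 2 panels, h=0.3000): 0.203390
T_{2}^{(0)} (trapezoid, 4 panels, h=0.1500): 0.200424
T_{1}^{(1)} = 0.203390 + (0.203390 − 0.215080)/3 = 0.199493
T_{2}^{(1)} = 0.200424 + (0.200424 − 0.203390)/3 = 0.199435
T_{2}^{(2)} = 0.199435 + (0.199435 − 0.199493)/15 = 0.199431

0.1994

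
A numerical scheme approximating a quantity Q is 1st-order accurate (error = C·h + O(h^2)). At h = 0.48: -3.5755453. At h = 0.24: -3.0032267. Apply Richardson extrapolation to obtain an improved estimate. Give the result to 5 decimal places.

Extrapolated value = (2·A(h/2) − A(h)) / (2 − 1)
= (2·(-3.0032267) − (-3.5755453)) / 1
= -2.4309081 / 1 = -2.4309081

-2.43091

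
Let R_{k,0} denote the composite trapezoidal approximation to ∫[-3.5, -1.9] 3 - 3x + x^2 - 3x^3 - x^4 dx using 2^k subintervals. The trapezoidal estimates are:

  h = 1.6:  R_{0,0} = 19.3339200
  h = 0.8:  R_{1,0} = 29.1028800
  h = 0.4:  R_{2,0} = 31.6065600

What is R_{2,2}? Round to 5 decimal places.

32.44658

Richardson extrapolation on the trapezoidal column (denominator 4−1=3):
R_{1,1} = 29.1028800 + (29.1028800 − 19.3339200)/3 = 32.3592000
R_{2,1} = 31.6065600 + (31.6065600 − 29.1028800)/3 = 32.4411200
R_{2,2} = (16·32.4411200 − 32.3592000) / 15 = 32.4465813
(Column j=1 coincides with Simpson's rule on the same nodes.)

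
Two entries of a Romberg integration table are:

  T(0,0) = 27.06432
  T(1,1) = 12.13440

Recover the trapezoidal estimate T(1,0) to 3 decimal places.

15.867

From T(1,1) = (4·T(1,0) − T(0,0))/3, solve for T(1,0):
4·T(1,0) = 3·12.13440 + 27.06432 = 63.46752
T(1,0) = 15.86688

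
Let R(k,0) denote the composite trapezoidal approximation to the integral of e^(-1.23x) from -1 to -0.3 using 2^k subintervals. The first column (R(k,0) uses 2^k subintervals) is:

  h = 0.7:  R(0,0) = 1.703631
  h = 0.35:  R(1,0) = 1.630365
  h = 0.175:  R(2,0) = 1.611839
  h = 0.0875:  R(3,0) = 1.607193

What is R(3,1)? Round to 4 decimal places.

1.6056

Richardson extrapolation on the trapezoidal column (denominator 4−1=3):
R(3,1) = 1.607193 + (1.607193 − 1.611839)/3 = 1.605644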